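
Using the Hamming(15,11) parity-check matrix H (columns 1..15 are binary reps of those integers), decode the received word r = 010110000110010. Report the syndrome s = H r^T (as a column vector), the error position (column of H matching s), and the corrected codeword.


s = (1, 1, 0, 0)^T, error position = 12, corrected codeword c = 010110000111010

Compute s = H r^T mod 2 one row at a time:
  s_1 = 0 + 0 + 1 + 1 + 0 + 0 + 1 + 0 = 3 ≡ 1 (mod 2).
  s_2 = 1 + 1 + 0 + 0 + 0 + 0 + 1 + 0 = 3 ≡ 1 (mod 2).
  s_3 = 1 + 0 + 0 + 0 + 1 + 1 + 1 + 0 = 4 ≡ 0 (mod 2).
  s_4 = 0 + 0 + 1 + 0 + 0 + 1 + 0 + 0 = 2 ≡ 0 (mod 2).
s = (1, 1, 0, 0)^T — this equals column 12 of H (binary 1100), so error is at position 12.
Correct: flip bit 12 of r = 010110000110010 to get c = 010110000111010.


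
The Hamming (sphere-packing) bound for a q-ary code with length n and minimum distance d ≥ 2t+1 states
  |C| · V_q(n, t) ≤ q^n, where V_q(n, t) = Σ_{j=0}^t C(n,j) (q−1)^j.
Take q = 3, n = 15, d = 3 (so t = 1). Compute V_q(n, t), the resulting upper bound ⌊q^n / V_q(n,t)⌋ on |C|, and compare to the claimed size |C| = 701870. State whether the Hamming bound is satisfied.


V_q(n, t) = 31, q^n = 14348907, Hamming bound = 462867, |C| = 701870 > bound (violated).

Step 1: Compute V_q(n, t) = Σ_{j=0}^1 C(n, j) (q−1)^j.
  j = 0: C(15,0)·(2)^0 = 1·1 = 1.
  j = 1: C(15,1)·(2)^1 = 15·2 = 30.
  V_q(n, t) = 1 + 30 = 31.
Step 2: q^n = 3^15 = 14348907.
Step 3: Hamming bound ⌊q^n / V_q(n,t)⌋ = ⌊14348907/31⌋ = 462867.
Step 4: Compare |C| = 701870 to 462867: violated.
The claimed |C| lies above the Hamming bound, so no 3-ary code of length 15 with d ≥ 3 can have 701870 codewords.


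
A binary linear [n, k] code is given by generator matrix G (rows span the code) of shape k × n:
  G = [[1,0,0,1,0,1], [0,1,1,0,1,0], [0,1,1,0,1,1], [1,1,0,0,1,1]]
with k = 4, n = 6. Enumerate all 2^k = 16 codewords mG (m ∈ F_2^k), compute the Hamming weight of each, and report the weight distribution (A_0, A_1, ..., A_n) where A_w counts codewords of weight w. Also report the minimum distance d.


Weight distribution: A_0 = 1, A_1 = 1, A_2 = 3, A_3 = 6, A_4 = 3, A_5 = 1, A_6 = 1. Minimum distance d = 1.

Enumerate all 2^4 = 16 messages m ∈ F_2^4.
For each, compute codeword c = mG in F_2^6, then tally its weight.
  m = 0000 → c = 000000, weight = 0.
  m = 1000 → c = 100101, weight = 3.
  m = 0100 → c = 011010, weight = 3.
  m = 1100 → c = 111111, weight = 6.
  m = 0010 → c = 011011, weight = 4.
  m = 1010 → c = 111110, weight = 5.
  m = 0110 → c = 000001, weight = 1.
  m = 1110 → c = 100100, weight = 2.
  m = 0001 → c = 110011, weight = 4.
  m = 1001 → c = 010110, weight = 3.
  m = 0101 → c = 101001, weight = 3.
  m = 1101 → c = 001100, weight = 2.
  m = 0011 → c = 101000, weight = 2.
  m = 1011 → c = 001101, weight = 3.
  m = 0111 → c = 110010, weight = 3.
  m = 1111 → c = 010111, weight = 4.
Tally weights:
  weight 0: 1 codewords.
  weight 1: 1 codewords.
  weight 2: 3 codewords.
  weight 3: 6 codewords.
  weight 4: 3 codewords.
  weight 5: 1 codewords.
  weight 6: 1 codewords.
Minimum distance d = smallest w > 0 with A_w > 0 = 1.
Sanity: Σ A_w = 16 = 2^4 = 16 ✓.


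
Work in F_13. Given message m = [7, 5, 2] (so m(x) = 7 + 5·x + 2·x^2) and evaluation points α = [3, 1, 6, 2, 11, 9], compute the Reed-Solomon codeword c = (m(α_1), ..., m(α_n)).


c = [1, 1, 5, 12, 5, 6]

Message polynomial: m(x) = 7 + 5·x + 2·x^2 (mod 13).
For each evaluation point α_i, compute m(α_i) mod 13:
  α_1 = 3: Horner steps 2 → 11 → 1, so m(3) = 1.
  α_2 = 1: Horner steps 2 → 7 → 1, so m(1) = 1.
  α_3 = 6: Horner steps 2 → 4 → 5, so m(6) = 5.
  α_4 = 2: Horner steps 2 → 9 → 12, so m(2) = 12.
  α_5 = 11: Horner steps 2 → 1 → 5, so m(11) = 5.
  α_6 = 9: Horner steps 2 → 10 → 6, so m(9) = 6.
Codeword c = [1, 1, 5, 12, 5, 6] ∈ F_13^6.


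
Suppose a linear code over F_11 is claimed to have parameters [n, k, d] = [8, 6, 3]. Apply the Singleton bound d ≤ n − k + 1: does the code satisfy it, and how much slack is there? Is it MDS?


Singleton RHS = n − k + 1 = 3, slack = 0, bound satisfied, MDS.

Singleton bound: d ≤ n − k + 1.
Here n = 8, k = 6, so n − k + 1 = 3.
Given d = 3, check d ≤ 3: YES.
Slack = (n − k + 1) − d = 0.
The code is MDS (slack = 0).
Description: the claimed parameters are [8, 6, 3]_11; such a code would be MDS (meets Singleton bound).


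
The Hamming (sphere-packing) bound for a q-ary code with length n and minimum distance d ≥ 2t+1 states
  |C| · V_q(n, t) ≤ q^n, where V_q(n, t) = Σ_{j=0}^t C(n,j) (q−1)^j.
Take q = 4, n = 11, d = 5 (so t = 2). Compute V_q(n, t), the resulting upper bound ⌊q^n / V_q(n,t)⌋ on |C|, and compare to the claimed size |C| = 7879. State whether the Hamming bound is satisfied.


V_q(n, t) = 529, q^n = 4194304, Hamming bound = 7928, |C| = 7879 ≤ bound (satisfied).

Step 1: Compute V_q(n, t) = Σ_{j=0}^2 C(n, j) (q−1)^j.
  j = 0: C(11,0)·(3)^0 = 1·1 = 1.
  j = 1: C(11,1)·(3)^1 = 11·3 = 33.
  j = 2: C(11,2)·(3)^2 = 55·9 = 495.
  V_q(n, t) = 1 + 33 + 495 = 529.
Step 2: q^n = 4^11 = 4194304.
Step 3: Hamming bound ⌊q^n / V_q(n,t)⌋ = ⌊4194304/529⌋ = 7928.
Step 4: Compare |C| = 7879 to 7928: satisfied.
The claimed |C| lies below the Hamming bound.


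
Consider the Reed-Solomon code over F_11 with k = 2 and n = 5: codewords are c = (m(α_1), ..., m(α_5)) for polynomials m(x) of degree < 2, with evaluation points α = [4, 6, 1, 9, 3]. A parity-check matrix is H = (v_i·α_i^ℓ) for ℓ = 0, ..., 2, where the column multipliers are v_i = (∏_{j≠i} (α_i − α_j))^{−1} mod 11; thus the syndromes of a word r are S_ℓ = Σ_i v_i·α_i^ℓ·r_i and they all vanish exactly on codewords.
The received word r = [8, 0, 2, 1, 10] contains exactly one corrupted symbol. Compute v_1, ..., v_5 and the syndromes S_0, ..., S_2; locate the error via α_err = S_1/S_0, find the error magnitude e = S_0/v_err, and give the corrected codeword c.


S = (2, 8, 10), error at position 1, error magnitude e = 5, c = [3, 0, 2, 1, 10].

Step 1: column multipliers v_i = (∏_{j≠i}(α_i − α_j))^{−1} mod 11.
  i = 1 (α = 4): (4−6)(4−1)(4−9)(4−3) = (−2)·3·(−5)·1 = 30 ≡ 8, so v_1 = 8^{−1} = 7 (mod 11).
  i = 2 (α = 6): (6−4)(6−1)(6−9)(6−3) = 2·5·(−3)·3 = −90 ≡ 9, so v_2 = 9^{−1} = 5 (mod 11).
  i = 3 (α = 1): (1−4)(1−6)(1−9)(1−3) = (−3)·(−5)·(−8)·(−2) = 240 ≡ 9, so v_3 = 9^{−1} = 5 (mod 11).
  i = 4 (α = 9): (9−4)(9−6)(9−1)(9−3) = 5·3·8·6 = 720 ≡ 5, so v_4 = 5^{−1} = 9 (mod 11).
  i = 5 (α = 3): (3−4)(3−6)(3−1)(3−9) = (−1)·(−3)·2·(−6) = −36 ≡ 8, so v_5 = 8^{−1} = 7 (mod 11).
  v = [7, 5, 5, 9, 7].
Step 2: syndromes of r = [8, 0, 2, 1, 10] (all sums mod 11).
  S_0 = Σ v_i r_i = 7·8 + 5·0 + 5·2 + 9·1 + 7·10 = 145 ≡ 2.
  S_1 = Σ v_i α_i r_i = 7·4·8 + 5·6·0 + 5·1·2 + 9·9·1 + 7·3·10 = 525 ≡ 8.
  α_i^2 mod 11 = [5, 3, 1, 4, 9].
  S_2 = Σ v_i α_i^2 r_i = 7·5·8 + 5·3·0 + 5·1·2 + 9·4·1 + 7·9·10 = 956 ≡ 10.
  S = (2, 8, 10) ≠ 0, so r is not a codeword (an error is present).
Step 3: locate the error. For a single error e at position i, S_ℓ = v_i·e·α_i^ℓ, so α_err = S_1/S_0.
  S_0^{−1} = 2^{−1} = 6 (mod 11), so α_err = 8·6 = 48 ≡ 4 = α_1. Error position i = 1.
  Consistency check: S_2/S_1 = 10·7 = 70 ≡ 4 = α_err ✓ (single-error assumption holds).
Step 4: error magnitude e = S_0/v_1 = S_0·∏_{j≠1}(α_1 − α_j) = 2·8 = 16 ≡ 5 (mod 11).
Step 5: correct position 1: c_1 = r_1 − e = 8 − 5 ≡ 3 (mod 11). Hence c = [3, 0, 2, 1, 10].
  Check: interpolating c through the α_i gives m(x) = 9 + 4·x (degree < 2) with m(α_i) = c_i for every i, so c is indeed a codeword.


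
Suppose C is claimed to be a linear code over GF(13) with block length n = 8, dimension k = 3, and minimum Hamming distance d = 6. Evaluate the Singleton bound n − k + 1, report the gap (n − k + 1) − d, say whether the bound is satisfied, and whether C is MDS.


Singleton RHS = n − k + 1 = 6, slack = 0, bound satisfied, MDS.

Singleton bound: d ≤ n − k + 1.
Here n = 8, k = 3, so n − k + 1 = 6.
Given d = 6, check d ≤ 6: YES.
Slack = (n − k + 1) − d = 0.
The code is MDS (slack = 0).
Description: the claimed parameters are [8, 3, 6]_13; such a code would be MDS (meets Singleton bound).


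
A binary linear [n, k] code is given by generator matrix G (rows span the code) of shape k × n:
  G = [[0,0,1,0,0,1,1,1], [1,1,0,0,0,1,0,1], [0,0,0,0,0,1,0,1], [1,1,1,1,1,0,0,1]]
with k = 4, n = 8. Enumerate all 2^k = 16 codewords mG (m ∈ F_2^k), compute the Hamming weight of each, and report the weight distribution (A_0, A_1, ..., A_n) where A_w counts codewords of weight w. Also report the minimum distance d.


Weight distribution: A_0 = 1, A_2 = 3, A_4 = 7, A_6 = 5. Minimum distance d = 2.

Enumerate all 2^4 = 16 messages m ∈ F_2^4.
For each, compute codeword c = mG in F_2^8, then tally its weight.
  m = 0000 → c = 00000000, weight = 0.
  m = 1000 → c = 00100111, weight = 4.
  m = 0100 → c = 11000101, weight = 4.
  m = 1100 → c = 11100010, weight = 4.
  m = 0010 → c = 00000101, weight = 2.
  m = 1010 → c = 00100010, weight = 2.
  m = 0110 → c = 11000000, weight = 2.
  m = 1110 → c = 11100111, weight = 6.
  m = 0001 → c = 11111001, weight = 6.
  m = 1001 → c = 11011110, weight = 6.
  m = 0101 → c = 00111100, weight = 4.
  m = 1101 → c = 00011011, weight = 4.
  m = 0011 → c = 11111100, weight = 6.
  m = 1011 → c = 11011011, weight = 6.
  m = 0111 → c = 00111001, weight = 4.
  m = 1111 → c = 00011110, weight = 4.
Tally weights:
  weight 0: 1 codewords.
  weight 2: 3 codewords.
  weight 4: 7 codewords.
  weight 6: 5 codewords.
Minimum distance d = smallest w > 0 with A_w > 0 = 2.
Sanity: Σ A_w = 16 = 2^4 = 16 ✓.


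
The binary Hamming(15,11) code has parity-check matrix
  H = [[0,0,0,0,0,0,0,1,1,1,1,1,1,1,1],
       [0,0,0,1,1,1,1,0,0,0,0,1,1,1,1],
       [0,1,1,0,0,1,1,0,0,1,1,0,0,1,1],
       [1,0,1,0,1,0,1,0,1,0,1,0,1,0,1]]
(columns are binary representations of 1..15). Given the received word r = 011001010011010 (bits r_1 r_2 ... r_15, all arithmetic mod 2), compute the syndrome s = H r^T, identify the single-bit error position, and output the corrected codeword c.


s = (0, 1, 1, 0)^T, error position = 6, corrected codeword c = 011000010011010

Compute s = H r^T mod 2 one row at a time:
  s_1 = 1 + 0 + 0 + 1 + 1 + 0 + 1 + 0 = 4 ≡ 0 (mod 2).
  s_2 = 0 + 0 + 1 + 0 + 1 + 0 + 1 + 0 = 3 ≡ 1 (mod 2).
  s_3 = 1 + 1 + 1 + 0 + 0 + 1 + 1 + 0 = 5 ≡ 1 (mod 2).
  s_4 = 0 + 1 + 0 + 0 + 0 + 1 + 0 + 0 = 2 ≡ 0 (mod 2).
s = (0, 1, 1, 0)^T — this equals column 6 of H (binary 0110), so error is at position 6.
Correct: flip bit 6 of r = 011001010011010 to get c = 011000010011010.


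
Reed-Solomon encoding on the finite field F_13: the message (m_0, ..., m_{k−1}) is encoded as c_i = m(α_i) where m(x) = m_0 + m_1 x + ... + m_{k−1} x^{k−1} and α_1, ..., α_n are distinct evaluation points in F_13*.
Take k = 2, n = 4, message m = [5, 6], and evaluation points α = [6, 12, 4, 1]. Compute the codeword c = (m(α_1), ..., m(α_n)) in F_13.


c = [2, 12, 3, 11]

Message polynomial: m(x) = 5 + 6·x (mod 13).
For each evaluation point α_i, compute m(α_i) mod 13:
  α_1 = 6: Horner steps 6 → 2, so m(6) = 2.
  α_2 = 12: Horner steps 6 → 12, so m(12) = 12.
  α_3 = 4: Horner steps 6 → 3, so m(4) = 3.
  α_4 = 1: Horner steps 6 → 11, so m(1) = 11.
Codeword c = [2, 12, 3, 11] ∈ F_13^4.


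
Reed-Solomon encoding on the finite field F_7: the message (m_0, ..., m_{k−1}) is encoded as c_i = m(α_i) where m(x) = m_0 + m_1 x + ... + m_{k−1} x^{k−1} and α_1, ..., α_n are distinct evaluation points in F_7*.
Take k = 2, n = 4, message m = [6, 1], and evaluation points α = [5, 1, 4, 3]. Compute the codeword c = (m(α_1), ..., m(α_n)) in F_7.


c = [4, 0, 3, 2]

Message polynomial: m(x) = 6 + 1·x (mod 7).
For each evaluation point α_i, compute m(α_i) mod 7:
  α_1 = 5: Horner steps 1 → 4, so m(5) = 4.
  α_2 = 1: Horner steps 1 → 0, so m(1) = 0.
  α_3 = 4: Horner steps 1 → 3, so m(4) = 3.
  α_4 = 3: Horner steps 1 → 2, so m(3) = 2.
Codeword c = [4, 0, 3, 2] ∈ F_7^4.


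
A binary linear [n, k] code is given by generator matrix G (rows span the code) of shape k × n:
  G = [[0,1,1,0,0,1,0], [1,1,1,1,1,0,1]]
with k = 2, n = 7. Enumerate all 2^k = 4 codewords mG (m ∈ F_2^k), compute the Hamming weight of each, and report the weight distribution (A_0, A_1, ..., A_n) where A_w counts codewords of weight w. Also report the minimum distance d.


Weight distribution: A_0 = 1, A_3 = 1, A_5 = 1, A_6 = 1. Minimum distance d = 3.

Enumerate all 2^2 = 4 messages m ∈ F_2^2.
For each, compute codeword c = mG in F_2^7, then tally its weight.
  m = 00 → c = 0000000, weight = 0.
  m = 10 → c = 0110010, weight = 3.
  m = 01 → c = 1111101, weight = 6.
  m = 11 → c = 1001111, weight = 5.
Tally weights:
  weight 0: 1 codewords.
  weight 3: 1 codewords.
  weight 5: 1 codewords.
  weight 6: 1 codewords.
Minimum distance d = smallest w > 0 with A_w > 0 = 3.
Sanity: Σ A_w = 4 = 2^2 = 4 ✓.


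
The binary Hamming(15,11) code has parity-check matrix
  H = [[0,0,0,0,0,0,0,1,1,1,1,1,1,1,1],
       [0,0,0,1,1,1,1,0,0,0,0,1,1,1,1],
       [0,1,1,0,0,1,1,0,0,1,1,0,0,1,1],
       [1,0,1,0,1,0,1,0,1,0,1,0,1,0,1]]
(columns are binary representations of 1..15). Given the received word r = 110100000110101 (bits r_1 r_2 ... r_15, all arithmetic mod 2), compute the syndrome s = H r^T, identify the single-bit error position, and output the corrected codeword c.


s = (0, 1, 0, 0)^T, error position = 4, corrected codeword c = 110000000110101

Compute s = H r^T mod 2 one row at a time:
  s_1 = 0 + 0 + 1 + 1 + 0 + 1 + 0 + 1 = 4 ≡ 0 (mod 2).
  s_2 = 1 + 0 + 0 + 0 + 0 + 1 + 0 + 1 = 3 ≡ 1 (mod 2).
  s_3 = 1 + 0 + 0 + 0 + 1 + 1 + 0 + 1 = 4 ≡ 0 (mod 2).
  s_4 = 1 + 0 + 0 + 0 + 0 + 1 + 1 + 1 = 4 ≡ 0 (mod 2).
s = (0, 1, 0, 0)^T — this equals column 4 of H (binary 0100), so error is at position 4.
Correct: flip bit 4 of r = 110100000110101 to get c = 110000000110101.


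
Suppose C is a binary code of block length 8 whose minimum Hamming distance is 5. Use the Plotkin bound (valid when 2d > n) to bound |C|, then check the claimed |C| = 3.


Plotkin bound M ≤ 4; given |C| = 3 ≤ bound (satisfied).

Check applicability: 2d = 10, n = 8.
2d − n = 2 > 0, so Plotkin applies.
Compute d/(2d−n) = 5/2 ≈ 2.5000.
⌊d/(2d−n)⌋ = 2.
Plotkin bound: M ≤ 2·2 = 4.
Given |C| = 3, check: satisfied.
This |C| is below the Plotkin bound.


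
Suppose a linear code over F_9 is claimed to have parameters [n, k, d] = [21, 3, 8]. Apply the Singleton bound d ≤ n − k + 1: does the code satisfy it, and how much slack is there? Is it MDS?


Singleton RHS = n − k + 1 = 19, slack = 11, bound satisfied, not MDS.

Singleton bound: d ≤ n − k + 1.
Here n = 21, k = 3, so n − k + 1 = 19.
Given d = 8, check d ≤ 19: YES.
Slack = (n − k + 1) − d = 11.
The code is NOT MDS (slack = 11 > 0).
Description: the claimed parameters are [21, 3, 8]_9; such a code would be non-MDS.


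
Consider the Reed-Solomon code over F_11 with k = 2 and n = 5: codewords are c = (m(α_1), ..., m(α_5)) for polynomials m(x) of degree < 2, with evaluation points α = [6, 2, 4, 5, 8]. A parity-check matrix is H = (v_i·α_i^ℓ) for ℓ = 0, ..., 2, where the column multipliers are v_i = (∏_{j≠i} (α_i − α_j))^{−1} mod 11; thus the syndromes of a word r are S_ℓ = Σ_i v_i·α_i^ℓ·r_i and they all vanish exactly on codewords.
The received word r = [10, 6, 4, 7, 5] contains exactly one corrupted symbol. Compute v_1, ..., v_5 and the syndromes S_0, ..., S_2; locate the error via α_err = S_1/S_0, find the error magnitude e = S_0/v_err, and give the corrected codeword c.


S = (8, 5, 10), error at position 2, error magnitude e = 8, c = [10, 9, 4, 7, 5].

Step 1: column multipliers v_i = (∏_{j≠i}(α_i − α_j))^{−1} mod 11.
  i = 1 (α = 6): (6−2)(6−4)(6−5)(6−8) = 4·2·1·(−2) = −16 ≡ 6, so v_1 = 6^{−1} = 2 (mod 11).
  i = 2 (α = 2): (2−6)(2−4)(2−5)(2−8) = (−4)·(−2)·(−3)·(−6) = 144 ≡ 1, so v_2 = 1^{−1} = 1 (mod 11).
  i = 3 (α = 4): (4−6)(4−2)(4−5)(4−8) = (−2)·2·(−1)·(−4) = −16 ≡ 6, so v_3 = 6^{−1} = 2 (mod 11).
  i = 4 (α = 5): (5−6)(5−2)(5−4)(5−8) = (−1)·3·1·(−3) = 9 ≡ 9, so v_4 = 9^{−1} = 5 (mod 11).
  i = 5 (α = 8): (8−6)(8−2)(8−4)(8−5) = 2·6·4·3 = 144 ≡ 1, so v_5 = 1^{−1} = 1 (mod 11).
  v = [2, 1, 2, 5, 1].
Step 2: syndromes of r = [10, 6, 4, 7, 5] (all sums mod 11).
  S_0 = Σ v_i r_i = 2·10 + 1·6 + 2·4 + 5·7 + 1·5 = 74 ≡ 8.
  S_1 = Σ v_i α_i r_i = 2·6·10 + 1·2·6 + 2·4·4 + 5·5·7 + 1·8·5 = 379 ≡ 5.
  α_i^2 mod 11 = [3, 4, 5, 3, 9].
  S_2 = Σ v_i α_i^2 r_i = 2·3·10 + 1·4·6 + 2·5·4 + 5·3·7 + 1·9·5 = 274 ≡ 10.
  S = (8, 5, 10) ≠ 0, so r is not a codeword (an error is present).
Step 3: locate the error. For a single error e at position i, S_ℓ = v_i·e·α_i^ℓ, so α_err = S_1/S_0.
  S_0^{−1} = 8^{−1} = 7 (mod 11), so α_err = 5·7 = 35 ≡ 2 = α_2. Error position i = 2.
  Consistency check: S_2/S_1 = 10·9 = 90 ≡ 2 = α_err ✓ (single-error assumption holds).
Step 4: error magnitude e = S_0/v_2 = S_0·∏_{j≠2}(α_2 − α_j) = 8·1 = 8 ≡ 8 (mod 11).
Step 5: correct position 2: c_2 = r_2 − e = 6 − 8 ≡ 9 (mod 11). Hence c = [10, 9, 4, 7, 5].
  Check: interpolating c through the α_i gives m(x) = 3 + 3·x (degree < 2) with m(α_i) = c_i for every i, so c is indeed a codeword.


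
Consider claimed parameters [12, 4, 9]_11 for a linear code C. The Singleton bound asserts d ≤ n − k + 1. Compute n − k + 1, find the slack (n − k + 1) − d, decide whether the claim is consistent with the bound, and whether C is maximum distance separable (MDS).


Singleton RHS = n − k + 1 = 9, slack = 0, bound satisfied, MDS.

Singleton bound: d ≤ n − k + 1.
Here n = 12, k = 4, so n − k + 1 = 9.
Given d = 9, check d ≤ 9: YES.
Slack = (n − k + 1) − d = 0.
The code is MDS (slack = 0).
Description: the claimed parameters are [12, 4, 9]_11; such a code would be MDS (meets Singleton bound).


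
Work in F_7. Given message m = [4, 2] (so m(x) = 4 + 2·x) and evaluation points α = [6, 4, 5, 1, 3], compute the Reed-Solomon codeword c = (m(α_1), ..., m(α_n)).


c = [2, 5, 0, 6, 3]

Message polynomial: m(x) = 4 + 2·x (mod 7).
For each evaluation point α_i, compute m(α_i) mod 7:
  α_1 = 6: Horner steps 2 → 2, so m(6) = 2.
  α_2 = 4: Horner steps 2 → 5, so m(4) = 5.
  α_3 = 5: Horner steps 2 → 0, so m(5) = 0.
  α_4 = 1: Horner steps 2 → 6, so m(1) = 6.
  α_5 = 3: Horner steps 2 → 3, so m(3) = 3.
Codeword c = [2, 5, 0, 6, 3] ∈ F_7^5.


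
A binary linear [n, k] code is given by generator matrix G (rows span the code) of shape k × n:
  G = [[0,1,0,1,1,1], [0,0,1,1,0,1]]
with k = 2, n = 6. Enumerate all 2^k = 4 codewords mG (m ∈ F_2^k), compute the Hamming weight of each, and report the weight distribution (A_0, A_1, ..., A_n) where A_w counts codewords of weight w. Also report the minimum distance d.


Weight distribution: A_0 = 1, A_3 = 2, A_4 = 1. Minimum distance d = 3.

Enumerate all 2^2 = 4 messages m ∈ F_2^2.
For each, compute codeword c = mG in F_2^6, then tally its weight.
  m = 00 → c = 000000, weight = 0.
  m = 10 → c = 010111, weight = 4.
  m = 01 → c = 001101, weight = 3.
  m = 11 → c = 011010, weight = 3.
Tally weights:
  weight 0: 1 codewords.
  weight 3: 2 codewords.
  weight 4: 1 codewords.
Minimum distance d = smallest w > 0 with A_w > 0 = 3.
Sanity: Σ A_w = 4 = 2^2 = 4 ✓.


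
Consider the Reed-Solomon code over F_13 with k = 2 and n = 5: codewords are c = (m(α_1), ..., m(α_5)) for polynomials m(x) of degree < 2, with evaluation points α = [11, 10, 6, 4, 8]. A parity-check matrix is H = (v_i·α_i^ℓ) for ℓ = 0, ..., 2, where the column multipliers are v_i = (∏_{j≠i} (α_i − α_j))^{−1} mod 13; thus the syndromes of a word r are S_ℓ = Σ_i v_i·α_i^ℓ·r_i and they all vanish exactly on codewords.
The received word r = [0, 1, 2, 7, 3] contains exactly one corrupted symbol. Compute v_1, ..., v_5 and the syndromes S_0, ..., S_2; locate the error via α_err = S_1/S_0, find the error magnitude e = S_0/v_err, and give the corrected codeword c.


S = (8, 9, 2), error at position 3, error magnitude e = 10, c = [0, 1, 5, 7, 3].

Step 1: column multipliers v_i = (∏_{j≠i}(α_i − α_j))^{−1} mod 13.
  i = 1 (α = 11): (11−10)(11−6)(11−4)(11−8) = 1·5·7·3 = 105 ≡ 1, so v_1 = 1^{−1} = 1 (mod 13).
  i = 2 (α = 10): (10−11)(10−6)(10−4)(10−8) = (−1)·4·6·2 = −48 ≡ 4, so v_2 = 4^{−1} = 10 (mod 13).
  i = 3 (α = 6): (6−11)(6−10)(6−4)(6−8) = (−5)·(−4)·2·(−2) = −80 ≡ 11, so v_3 = 11^{−1} = 6 (mod 13).
  i = 4 (α = 4): (4−11)(4−10)(4−6)(4−8) = (−7)·(−6)·(−2)·(−4) = 336 ≡ 11, so v_4 = 11^{−1} = 6 (mod 13).
  i = 5 (α = 8): (8−11)(8−10)(8−6)(8−4) = (−3)·(−2)·2·4 = 48 ≡ 9, so v_5 = 9^{−1} = 3 (mod 13).
  v = [1, 10, 6, 6, 3].
Step 2: syndromes of r = [0, 1, 2, 7, 3] (all sums mod 13).
  S_0 = Σ v_i r_i = 1·0 + 10·1 + 6·2 + 6·7 + 3·3 = 73 ≡ 8.
  S_1 = Σ v_i α_i r_i = 1·11·0 + 10·10·1 + 6·6·2 + 6·4·7 + 3·8·3 = 412 ≡ 9.
  α_i^2 mod 13 = [4, 9, 10, 3, 12].
  S_2 = Σ v_i α_i^2 r_i = 1·4·0 + 10·9·1 + 6·10·2 + 6·3·7 + 3·12·3 = 444 ≡ 2.
  S = (8, 9, 2) ≠ 0, so r is not a codeword (an error is present).
Step 3: locate the error. For a single error e at position i, S_ℓ = v_i·e·α_i^ℓ, so α_err = S_1/S_0.
  S_0^{−1} = 8^{−1} = 5 (mod 13), so α_err = 9·5 = 45 ≡ 6 = α_3. Error position i = 3.
  Consistency check: S_2/S_1 = 2·3 = 6 ≡ 6 = α_err ✓ (single-error assumption holds).
Step 4: error magnitude e = S_0/v_3 = S_0·∏_{j≠3}(α_3 − α_j) = 8·11 = 88 ≡ 10 (mod 13).
Step 5: correct position 3: c_3 = r_3 − e = 2 − 10 ≡ 5 (mod 13). Hence c = [0, 1, 5, 7, 3].
  Check: interpolating c through the α_i gives m(x) = 11 + 12·x (degree < 2) with m(α_i) = c_i for every i, so c is indeed a codeword.


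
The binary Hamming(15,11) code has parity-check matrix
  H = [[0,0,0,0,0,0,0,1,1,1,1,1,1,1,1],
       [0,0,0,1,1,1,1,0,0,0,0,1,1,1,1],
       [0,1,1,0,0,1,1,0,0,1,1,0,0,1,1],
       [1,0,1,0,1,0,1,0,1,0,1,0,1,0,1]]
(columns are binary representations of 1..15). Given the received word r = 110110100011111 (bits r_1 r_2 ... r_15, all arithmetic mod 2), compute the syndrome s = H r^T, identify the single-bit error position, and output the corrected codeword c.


s = (1, 1, 1, 0)^T, error position = 14, corrected codeword c = 110110100011101

Compute s = H r^T mod 2 one row at a time:
  s_1 = 0 + 0 + 0 + 1 + 1 + 1 + 1 + 1 = 5 ≡ 1 (mod 2).
  s_2 = 1 + 1 + 0 + 1 + 1 + 1 + 1 + 1 = 7 ≡ 1 (mod 2).
  s_3 = 1 + 0 + 0 + 1 + 0 + 1 + 1 + 1 = 5 ≡ 1 (mod 2).
  s_4 = 1 + 0 + 1 + 1 + 0 + 1 + 1 + 1 = 6 ≡ 0 (mod 2).
s = (1, 1, 1, 0)^T — this equals column 14 of H (binary 1110), so error is at position 14.
Correct: flip bit 14 of r = 110110100011111 to get c = 110110100011101.


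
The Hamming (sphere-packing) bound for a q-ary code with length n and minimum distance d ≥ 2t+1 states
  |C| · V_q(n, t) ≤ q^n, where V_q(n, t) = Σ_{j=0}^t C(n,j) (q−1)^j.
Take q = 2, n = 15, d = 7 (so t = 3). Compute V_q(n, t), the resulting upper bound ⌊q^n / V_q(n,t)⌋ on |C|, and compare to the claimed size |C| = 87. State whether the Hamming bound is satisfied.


V_q(n, t) = 576, q^n = 32768, Hamming bound = 56, |C| = 87 > bound (violated).

Step 1: Compute V_q(n, t) = Σ_{j=0}^3 C(n, j) (q−1)^j.
  j = 0: C(15,0)·(1)^0 = 1·1 = 1.
  j = 1: C(15,1)·(1)^1 = 15·1 = 15.
  j = 2: C(15,2)·(1)^2 = 105·1 = 105.
  j = 3: C(15,3)·(1)^3 = 455·1 = 455.
  V_q(n, t) = 1 + 15 + 105 + 455 = 576.
Step 2: q^n = 2^15 = 32768.
Step 3: Hamming bound ⌊q^n / V_q(n,t)⌋ = ⌊32768/576⌋ = 56.
Step 4: Compare |C| = 87 to 56: violated.
The claimed |C| lies above the Hamming bound, so no 2-ary code of length 15 with d ≥ 7 can have 87 codewords.


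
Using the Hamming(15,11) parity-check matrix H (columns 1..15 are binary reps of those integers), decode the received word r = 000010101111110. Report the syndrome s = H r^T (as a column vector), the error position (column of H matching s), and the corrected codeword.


s = (0, 1, 0, 1)^T, error position = 5, corrected codeword c = 000000101111110

Compute s = H r^T mod 2 one row at a time:
  s_1 = 0 + 1 + 1 + 1 + 1 + 1 + 1 + 0 = 6 ≡ 0 (mod 2).
  s_2 = 0 + 1 + 0 + 1 + 1 + 1 + 1 + 0 = 5 ≡ 1 (mod 2).
  s_3 = 0 + 0 + 0 + 1 + 1 + 1 + 1 + 0 = 4 ≡ 0 (mod 2).
  s_4 = 0 + 0 + 1 + 1 + 1 + 1 + 1 + 0 = 5 ≡ 1 (mod 2).
s = (0, 1, 0, 1)^T — this equals column 5 of H (binary 0101), so error is at position 5.
Correct: flip bit 5 of r = 000010101111110 to get c = 000000101111110.


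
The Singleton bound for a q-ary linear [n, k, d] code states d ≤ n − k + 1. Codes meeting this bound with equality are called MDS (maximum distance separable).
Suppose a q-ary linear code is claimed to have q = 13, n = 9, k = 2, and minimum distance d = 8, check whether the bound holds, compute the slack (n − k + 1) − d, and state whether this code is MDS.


Singleton RHS = n − k + 1 = 8, slack = 0, bound satisfied, MDS.

Singleton bound: d ≤ n − k + 1.
Here n = 9, k = 2, so n − k + 1 = 8.
Given d = 8, check d ≤ 8: YES.
Slack = (n − k + 1) − d = 0.
The code is MDS (slack = 0).
Description: the claimed parameters are [9, 2, 8]_13; such a code would be MDS (meets Singleton bound).


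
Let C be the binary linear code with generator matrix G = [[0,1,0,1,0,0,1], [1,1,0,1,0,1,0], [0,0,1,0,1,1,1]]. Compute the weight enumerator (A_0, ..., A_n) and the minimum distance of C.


Weight distribution: A_0 = 1, A_3 = 3, A_4 = 2, A_5 = 1, A_6 = 1. Minimum distance d = 3.

Enumerate all 2^3 = 8 messages m ∈ F_2^3.
For each, compute codeword c = mG in F_2^7, then tally its weight.
  m = 000 → c = 0000000, weight = 0.
  m = 100 → c = 0101001, weight = 3.
  m = 010 → c = 1101010, weight = 4.
  m = 110 → c = 1000011, weight = 3.
  m = 001 → c = 0010111, weight = 4.
  m = 101 → c = 0111110, weight = 5.
  m = 011 → c = 1111101, weight = 6.
  m = 111 → c = 1010100, weight = 3.
Tally weights:
  weight 0: 1 codewords.
  weight 3: 3 codewords.
  weight 4: 2 codewords.
  weight 5: 1 codewords.
  weight 6: 1 codewords.
Minimum distance d = smallest w > 0 with A_w > 0 = 3.
Sanity: Σ A_w = 8 = 2^3 = 8 ✓.


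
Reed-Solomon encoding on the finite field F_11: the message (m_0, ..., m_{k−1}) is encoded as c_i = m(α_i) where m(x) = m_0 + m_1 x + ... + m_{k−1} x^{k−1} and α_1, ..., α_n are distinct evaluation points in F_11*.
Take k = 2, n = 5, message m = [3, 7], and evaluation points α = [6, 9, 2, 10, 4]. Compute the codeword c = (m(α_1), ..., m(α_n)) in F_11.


c = [1, 0, 6, 7, 9]

Message polynomial: m(x) = 3 + 7·x (mod 11).
For each evaluation point α_i, compute m(α_i) mod 11:
  α_1 = 6: Horner steps 7 → 1, so m(6) = 1.
  α_2 = 9: Horner steps 7 → 0, so m(9) = 0.
  α_3 = 2: Horner steps 7 → 6, so m(2) = 6.
  α_4 = 10: Horner steps 7 → 7, so m(10) = 7.
  α_5 = 4: Horner steps 7 → 9, so m(4) = 9.
Codeword c = [1, 0, 6, 7, 9] ∈ F_11^5.


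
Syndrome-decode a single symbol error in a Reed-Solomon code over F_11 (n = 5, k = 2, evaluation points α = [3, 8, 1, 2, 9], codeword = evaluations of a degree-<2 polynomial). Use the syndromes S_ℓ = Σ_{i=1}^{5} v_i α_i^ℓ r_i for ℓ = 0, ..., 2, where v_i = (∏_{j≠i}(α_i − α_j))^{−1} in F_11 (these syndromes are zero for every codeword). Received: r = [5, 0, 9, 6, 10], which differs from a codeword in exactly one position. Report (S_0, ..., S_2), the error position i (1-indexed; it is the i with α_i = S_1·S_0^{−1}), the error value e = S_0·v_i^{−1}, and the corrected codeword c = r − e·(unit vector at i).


S = (1, 1, 1), error at position 3, error magnitude e = 2, c = [5, 0, 7, 6, 10].

Step 1: column multipliers v_i = (∏_{j≠i}(α_i − α_j))^{−1} mod 11.
  i = 1 (α = 3): (3−8)(3−1)(3−2)(3−9) = (−5)·2·1·(−6) = 60 ≡ 5, so v_1 = 5^{−1} = 9 (mod 11).
  i = 2 (α = 8): (8−3)(8−1)(8−2)(8−9) = 5·7·6·(−1) = −210 ≡ 10, so v_2 = 10^{−1} = 10 (mod 11).
  i = 3 (α = 1): (1−3)(1−8)(1−2)(1−9) = (−2)·(−7)·(−1)·(−8) = 112 ≡ 2, so v_3 = 2^{−1} = 6 (mod 11).
  i = 4 (α = 2): (2−3)(2−8)(2−1)(2−9) = (−1)·(−6)·1·(−7) = −42 ≡ 2, so v_4 = 2^{−1} = 6 (mod 11).
  i = 5 (α = 9): (9−3)(9−8)(9−1)(9−2) = 6·1·8·7 = 336 ≡ 6, so v_5 = 6^{−1} = 2 (mod 11).
  v = [9, 10, 6, 6, 2].
Step 2: syndromes of r = [5, 0, 9, 6, 10] (all sums mod 11).
  S_0 = Σ v_i r_i = 9·5 + 10·0 + 6·9 + 6·6 + 2·10 = 155 ≡ 1.
  S_1 = Σ v_i α_i r_i = 9·3·5 + 10·8·0 + 6·1·9 + 6·2·6 + 2·9·10 = 441 ≡ 1.
  α_i^2 mod 11 = [9, 9, 1, 4, 4].
  S_2 = Σ v_i α_i^2 r_i = 9·9·5 + 10·9·0 + 6·1·9 + 6·4·6 + 2·4·10 = 683 ≡ 1.
  S = (1, 1, 1) ≠ 0, so r is not a codeword (an error is present).
Step 3: locate the error. For a single error e at position i, S_ℓ = v_i·e·α_i^ℓ, so α_err = S_1/S_0.
  S_0^{−1} = 1^{−1} = 1 (mod 11), so α_err = 1·1 = 1 ≡ 1 = α_3. Error position i = 3.
  Consistency check: S_2/S_1 = 1·1 = 1 ≡ 1 = α_err ✓ (single-error assumption holds).
Step 4: error magnitude e = S_0/v_3 = S_0·∏_{j≠3}(α_3 − α_j) = 1·2 = 2 ≡ 2 (mod 11).
Step 5: correct position 3: c_3 = r_3 − e = 9 − 2 ≡ 7 (mod 11). Hence c = [5, 0, 7, 6, 10].
  Check: interpolating c through the α_i gives m(x) = 8 + 10·x (degree < 2) with m(α_i) = c_i for every i, so c is indeed a codeword.


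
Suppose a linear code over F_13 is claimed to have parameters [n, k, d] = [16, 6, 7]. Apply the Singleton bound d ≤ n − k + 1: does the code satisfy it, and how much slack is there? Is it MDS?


Singleton RHS = n − k + 1 = 11, slack = 4, bound satisfied, not MDS.

Singleton bound: d ≤ n − k + 1.
Here n = 16, k = 6, so n − k + 1 = 11.
Given d = 7, check d ≤ 11: YES.
Slack = (n − k + 1) − d = 4.
The code is NOT MDS (slack = 4 > 0).
Description: the claimed parameters are [16, 6, 7]_13; such a code would be non-MDS.


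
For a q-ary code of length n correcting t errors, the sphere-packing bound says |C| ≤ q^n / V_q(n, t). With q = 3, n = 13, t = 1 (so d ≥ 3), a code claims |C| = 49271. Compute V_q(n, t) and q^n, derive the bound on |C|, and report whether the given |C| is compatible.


V_q(n, t) = 27, q^n = 1594323, Hamming bound = 59049, |C| = 49271 ≤ bound (satisfied).

Step 1: Compute V_q(n, t) = Σ_{j=0}^1 C(n, j) (q−1)^j.
  j = 0: C(13,0)·(2)^0 = 1·1 = 1.
  j = 1: C(13,1)·(2)^1 = 13·2 = 26.
  V_q(n, t) = 1 + 26 = 27.
Step 2: q^n = 3^13 = 1594323.
Step 3: Hamming bound ⌊q^n / V_q(n,t)⌋ = ⌊1594323/27⌋ = 59049.
Step 4: Compare |C| = 49271 to 59049: satisfied.
The claimed |C| lies below the Hamming bound.


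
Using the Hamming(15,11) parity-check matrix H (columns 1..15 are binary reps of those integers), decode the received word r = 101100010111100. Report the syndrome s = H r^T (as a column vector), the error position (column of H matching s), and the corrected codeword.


s = (1, 1, 1, 0)^T, error position = 14, corrected codeword c = 101100010111110

Compute s = H r^T mod 2 one row at a time:
  s_1 = 1 + 0 + 1 + 1 + 1 + 1 + 0 + 0 = 5 ≡ 1 (mod 2).
  s_2 = 1 + 0 + 0 + 0 + 1 + 1 + 0 + 0 = 3 ≡ 1 (mod 2).
  s_3 = 0 + 1 + 0 + 0 + 1 + 1 + 0 + 0 = 3 ≡ 1 (mod 2).
  s_4 = 1 + 1 + 0 + 0 + 0 + 1 + 1 + 0 = 4 ≡ 0 (mod 2).
s = (1, 1, 1, 0)^T — this equals column 14 of H (binary 1110), so error is at position 14.
Correct: flip bit 14 of r = 101100010111100 to get c = 101100010111110.


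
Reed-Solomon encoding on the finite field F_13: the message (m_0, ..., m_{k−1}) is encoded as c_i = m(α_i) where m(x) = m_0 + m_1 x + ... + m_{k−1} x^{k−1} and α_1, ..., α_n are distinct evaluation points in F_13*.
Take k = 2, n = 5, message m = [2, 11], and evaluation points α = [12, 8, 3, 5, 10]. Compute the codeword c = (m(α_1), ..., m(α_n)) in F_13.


c = [4, 12, 9, 5, 8]

Message polynomial: m(x) = 2 + 11·x (mod 13).
For each evaluation point α_i, compute m(α_i) mod 13:
  α_1 = 12: Horner steps 11 → 4, so m(12) = 4.
  α_2 = 8: Horner steps 11 → 12, so m(8) = 12.
  α_3 = 3: Horner steps 11 → 9, so m(3) = 9.
  α_4 = 5: Horner steps 11 → 5, so m(5) = 5.
  α_5 = 10: Horner steps 11 → 8, so m(10) = 8.
Codeword c = [4, 12, 9, 5, 8] ∈ F_13^5.


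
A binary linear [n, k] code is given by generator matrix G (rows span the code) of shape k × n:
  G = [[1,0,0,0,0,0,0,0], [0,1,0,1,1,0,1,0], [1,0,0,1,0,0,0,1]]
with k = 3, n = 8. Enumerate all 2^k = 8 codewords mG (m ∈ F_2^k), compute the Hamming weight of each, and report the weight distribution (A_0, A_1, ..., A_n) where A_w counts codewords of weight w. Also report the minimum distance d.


Weight distribution: A_0 = 1, A_1 = 1, A_2 = 1, A_3 = 1, A_4 = 2, A_5 = 2. Minimum distance d = 1.

Enumerate all 2^3 = 8 messages m ∈ F_2^3.
For each, compute codeword c = mG in F_2^8, then tally its weight.
  m = 000 → c = 00000000, weight = 0.
  m = 100 → c = 10000000, weight = 1.
  m = 010 → c = 01011010, weight = 4.
  m = 110 → c = 11011010, weight = 5.
  m = 001 → c = 10010001, weight = 3.
  m = 101 → c = 00010001, weight = 2.
  m = 011 → c = 11001011, weight = 5.
  m = 111 → c = 01001011, weight = 4.
Tally weights:
  weight 0: 1 codewords.
  weight 1: 1 codewords.
  weight 2: 1 codewords.
  weight 3: 1 codewords.
  weight 4: 2 codewords.
  weight 5: 2 codewords.
Minimum distance d = smallest w > 0 with A_w > 0 = 1.
Sanity: Σ A_w = 8 = 2^3 = 8 ✓.


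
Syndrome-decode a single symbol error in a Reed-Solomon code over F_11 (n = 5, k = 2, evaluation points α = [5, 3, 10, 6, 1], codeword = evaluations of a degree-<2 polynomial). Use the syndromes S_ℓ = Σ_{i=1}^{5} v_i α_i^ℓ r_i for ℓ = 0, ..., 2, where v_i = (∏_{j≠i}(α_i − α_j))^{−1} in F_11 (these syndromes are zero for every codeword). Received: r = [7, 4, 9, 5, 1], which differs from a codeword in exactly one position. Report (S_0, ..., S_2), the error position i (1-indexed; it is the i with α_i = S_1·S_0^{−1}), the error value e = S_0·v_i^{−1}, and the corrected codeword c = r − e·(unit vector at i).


S = (4, 2, 1), error at position 4, error magnitude e = 2, c = [7, 4, 9, 3, 1].

Step 1: column multipliers v_i = (∏_{j≠i}(α_i − α_j))^{−1} mod 11.
  i = 1 (α = 5): (5−3)(5−10)(5−6)(5−1) = 2·(−5)·(−1)·4 = 40 ≡ 7, so v_1 = 7^{−1} = 8 (mod 11).
  i = 2 (α = 3): (3−5)(3−10)(3−6)(3−1) = (−2)·(−7)·(−3)·2 = −84 ≡ 4, so v_2 = 4^{−1} = 3 (mod 11).
  i = 3 (α = 10): (10−5)(10−3)(10−6)(10−1) = 5·7·4·9 = 1260 ≡ 6, so v_3 = 6^{−1} = 2 (mod 11).
  i = 4 (α = 6): (6−5)(6−3)(6−10)(6−1) = 1·3·(−4)·5 = −60 ≡ 6, so v_4 = 6^{−1} = 2 (mod 11).
  i = 5 (α = 1): (1−5)(1−3)(1−10)(1−6) = (−4)·(−2)·(−9)·(−5) = 360 ≡ 8, so v_5 = 8^{−1} = 7 (mod 11).
  v = [8, 3, 2, 2, 7].
Step 2: syndromes of r = [7, 4, 9, 5, 1] (all sums mod 11).
  S_0 = Σ v_i r_i = 8·7 + 3·4 + 2·9 + 2·5 + 7·1 = 103 ≡ 4.
  S_1 = Σ v_i α_i r_i = 8·5·7 + 3·3·4 + 2·10·9 + 2·6·5 + 7·1·1 = 563 ≡ 2.
  α_i^2 mod 11 = [3, 9, 1, 3, 1].
  S_2 = Σ v_i α_i^2 r_i = 8·3·7 + 3·9·4 + 2·1·9 + 2·3·5 + 7·1·1 = 331 ≡ 1.
  S = (4, 2, 1) ≠ 0, so r is not a codeword (an error is present).
Step 3: locate the error. For a single error e at position i, S_ℓ = v_i·e·α_i^ℓ, so α_err = S_1/S_0.
  S_0^{−1} = 4^{−1} = 3 (mod 11), so α_err = 2·3 = 6 ≡ 6 = α_4. Error position i = 4.
  Consistency check: S_2/S_1 = 1·6 = 6 ≡ 6 = α_err ✓ (single-error assumption holds).
Step 4: error magnitude e = S_0/v_4 = S_0·∏_{j≠4}(α_4 − α_j) = 4·6 = 24 ≡ 2 (mod 11).
Step 5: correct position 4: c_4 = r_4 − e = 5 − 2 ≡ 3 (mod 11). Hence c = [7, 4, 9, 3, 1].
  Check: interpolating c through the α_i gives m(x) = 5 + 7·x (degree < 2) with m(α_i) = c_i for every i, so c is indeed a codeword.


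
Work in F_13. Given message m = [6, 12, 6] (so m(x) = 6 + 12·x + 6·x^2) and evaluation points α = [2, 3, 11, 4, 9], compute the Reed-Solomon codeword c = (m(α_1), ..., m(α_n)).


c = [2, 5, 6, 7, 2]

Message polynomial: m(x) = 6 + 12·x + 6·x^2 (mod 13).
For each evaluation point α_i, compute m(α_i) mod 13:
  α_1 = 2: Horner steps 6 → 11 → 2, so m(2) = 2.
  α_2 = 3: Horner steps 6 → 4 → 5, so m(3) = 5.
  α_3 = 11: Horner steps 6 → 0 → 6, so m(11) = 6.
  α_4 = 4: Horner steps 6 → 10 → 7, so m(4) = 7.
  α_5 = 9: Horner steps 6 → 1 → 2, so m(9) = 2.
Codeword c = [2, 5, 6, 7, 2] ∈ F_13^5.


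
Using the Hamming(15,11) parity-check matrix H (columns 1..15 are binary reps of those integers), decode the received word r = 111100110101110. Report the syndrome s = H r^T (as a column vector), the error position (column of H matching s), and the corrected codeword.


s = (1, 1, 1, 0)^T, error position = 14, corrected codeword c = 111100110101100

Compute s = H r^T mod 2 one row at a time:
  s_1 = 1 + 0 + 1 + 0 + 1 + 1 + 1 + 0 = 5 ≡ 1 (mod 2).
  s_2 = 1 + 0 + 0 + 1 + 1 + 1 + 1 + 0 = 5 ≡ 1 (mod 2).
  s_3 = 1 + 1 + 0 + 1 + 1 + 0 + 1 + 0 = 5 ≡ 1 (mod 2).
  s_4 = 1 + 1 + 0 + 1 + 0 + 0 + 1 + 0 = 4 ≡ 0 (mod 2).
s = (1, 1, 1, 0)^T — this equals column 14 of H (binary 1110), so error is at position 14.
Correct: flip bit 14 of r = 111100110101110 to get c = 111100110101100.


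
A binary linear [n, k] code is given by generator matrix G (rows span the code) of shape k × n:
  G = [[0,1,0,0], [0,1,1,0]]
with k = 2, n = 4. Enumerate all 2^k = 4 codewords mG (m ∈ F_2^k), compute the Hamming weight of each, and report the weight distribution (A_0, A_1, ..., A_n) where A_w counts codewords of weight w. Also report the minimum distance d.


Weight distribution: A_0 = 1, A_1 = 2, A_2 = 1. Minimum distance d = 1.

Enumerate all 2^2 = 4 messages m ∈ F_2^2.
For each, compute codeword c = mG in F_2^4, then tally its weight.
  m = 00 → c = 0000, weight = 0.
  m = 10 → c = 0100, weight = 1.
  m = 01 → c = 0110, weight = 2.
  m = 11 → c = 0010, weight = 1.
Tally weights:
  weight 0: 1 codewords.
  weight 1: 2 codewords.
  weight 2: 1 codewords.
Minimum distance d = smallest w > 0 with A_w > 0 = 1.
Sanity: Σ A_w = 4 = 2^2 = 4 ✓.


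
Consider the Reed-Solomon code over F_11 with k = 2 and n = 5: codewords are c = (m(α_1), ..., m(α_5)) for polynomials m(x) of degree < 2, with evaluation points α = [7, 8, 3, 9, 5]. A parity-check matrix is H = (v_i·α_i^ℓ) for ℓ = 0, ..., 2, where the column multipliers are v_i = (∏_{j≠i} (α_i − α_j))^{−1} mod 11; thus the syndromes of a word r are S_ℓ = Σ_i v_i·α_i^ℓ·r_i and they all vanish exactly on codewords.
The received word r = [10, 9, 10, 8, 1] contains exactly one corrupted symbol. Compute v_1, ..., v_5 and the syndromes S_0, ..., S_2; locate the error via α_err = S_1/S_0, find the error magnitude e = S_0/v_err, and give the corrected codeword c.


S = (2, 6, 7), error at position 3, error magnitude e = 7, c = [10, 9, 3, 8, 1].

Step 1: column multipliers v_i = (∏_{j≠i}(α_i − α_j))^{−1} mod 11.
  i = 1 (α = 7): (7−8)(7−3)(7−9)(7−5) = (−1)·4·(−2)·2 = 16 ≡ 5, so v_1 = 5^{−1} = 9 (mod 11).
  i = 2 (α = 8): (8−7)(8−3)(8−9)(8−5) = 1·5·(−1)·3 = −15 ≡ 7, so v_2 = 7^{−1} = 8 (mod 11).
  i = 3 (α = 3): (3−7)(3−8)(3−9)(3−5) = (−4)·(−5)·(−6)·(−2) = 240 ≡ 9, so v_3 = 9^{−1} = 5 (mod 11).
  i = 4 (α = 9): (9−7)(9−8)(9−3)(9−5) = 2·1·6·4 = 48 ≡ 4, so v_4 = 4^{−1} = 3 (mod 11).
  i = 5 (α = 5): (5−7)(5−8)(5−3)(5−9) = (−2)·(−3)·2·(−4) = −48 ≡ 7, so v_5 = 7^{−1} = 8 (mod 11).
  v = [9, 8, 5, 3, 8].
Step 2: syndromes of r = [10, 9, 10, 8, 1] (all sums mod 11).
  S_0 = Σ v_i r_i = 9·10 + 8·9 + 5·10 + 3·8 + 8·1 = 244 ≡ 2.
  S_1 = Σ v_i α_i r_i = 9·7·10 + 8·8·9 + 5·3·10 + 3·9·8 + 8·5·1 = 1612 ≡ 6.
  α_i^2 mod 11 = [5, 9, 9, 4, 3].
  S_2 = Σ v_i α_i^2 r_i = 9·5·10 + 8·9·9 + 5·9·10 + 3·4·8 + 8·3·1 = 1668 ≡ 7.
  S = (2, 6, 7) ≠ 0, so r is not a codeword (an error is present).
Step 3: locate the error. For a single error e at position i, S_ℓ = v_i·e·α_i^ℓ, so α_err = S_1/S_0.
  S_0^{−1} = 2^{−1} = 6 (mod 11), so α_err = 6·6 = 36 ≡ 3 = α_3. Error position i = 3.
  Consistency check: S_2/S_1 = 7·2 = 14 ≡ 3 = α_err ✓ (single-error assumption holds).
Step 4: error magnitude e = S_0/v_3 = S_0·∏_{j≠3}(α_3 − α_j) = 2·9 = 18 ≡ 7 (mod 11).
Step 5: correct position 3: c_3 = r_3 − e = 10 − 7 ≡ 3 (mod 11). Hence c = [10, 9, 3, 8, 1].
  Check: interpolating c through the α_i gives m(x) = 6 + 10·x (degree < 2) with m(α_i) = c_i for every i, so c is indeed a codeword.
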